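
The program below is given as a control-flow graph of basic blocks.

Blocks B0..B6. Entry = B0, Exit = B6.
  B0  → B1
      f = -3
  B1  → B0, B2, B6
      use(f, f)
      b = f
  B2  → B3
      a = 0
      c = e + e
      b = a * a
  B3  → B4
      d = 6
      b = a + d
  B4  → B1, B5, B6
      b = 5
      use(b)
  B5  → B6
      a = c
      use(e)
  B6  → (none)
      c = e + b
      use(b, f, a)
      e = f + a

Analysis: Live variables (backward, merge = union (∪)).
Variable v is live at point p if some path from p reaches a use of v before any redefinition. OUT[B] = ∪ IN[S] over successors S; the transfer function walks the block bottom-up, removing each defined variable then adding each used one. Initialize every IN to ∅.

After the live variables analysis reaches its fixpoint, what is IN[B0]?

Converged values:
  B0:   IN={a, e}   OUT={a, e, f}
  B1:   IN={a, e, f}   OUT={a, b, e, f}
  B2:   IN={e, f}   OUT={a, c, e, f}
  B3:   IN={a, c, e, f}   OUT={a, c, e, f}
  B4:   IN={a, c, e, f}   OUT={a, b, c, e, f}
  B5:   IN={b, c, e, f}   OUT={a, b, e, f}
  B6:   IN={a, b, e, f}   OUT={}

Merge at B0: OUT[B0] = IN[B1] = {a, e, f}
Applying B0's transfer function to that OUT value gives IN[B0] (row B0 above).

Answer: {a, e}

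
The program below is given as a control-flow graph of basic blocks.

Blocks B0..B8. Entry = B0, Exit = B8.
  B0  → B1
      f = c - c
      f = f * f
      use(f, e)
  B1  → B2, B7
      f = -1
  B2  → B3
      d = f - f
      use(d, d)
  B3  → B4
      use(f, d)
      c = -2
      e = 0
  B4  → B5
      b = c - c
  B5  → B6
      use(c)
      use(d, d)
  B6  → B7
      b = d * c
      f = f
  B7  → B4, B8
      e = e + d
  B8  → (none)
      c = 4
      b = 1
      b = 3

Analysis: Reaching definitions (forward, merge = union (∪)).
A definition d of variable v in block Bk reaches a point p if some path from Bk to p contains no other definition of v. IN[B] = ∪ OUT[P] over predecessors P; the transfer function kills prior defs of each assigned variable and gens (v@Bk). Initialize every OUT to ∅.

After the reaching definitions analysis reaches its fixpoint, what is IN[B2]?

Answer: {f@B1}

Derivation:
Fixpoint table:
  B0: | IN={} | OUT={f@B0}
  B1: | IN={f@B0} | OUT={f@B1}
  B2: | IN={f@B1} | OUT={d@B2, f@B1}
  B3: | IN={d@B2, f@B1} | OUT={c@B3, d@B2, e@B3, f@B1}
  B4: | IN={b@B6, c@B3, d@B2, e@B3, e@B7, f@B1, f@B6} | OUT={b@B4, c@B3, d@B2, e@B3, e@B7, f@B1, f@B6}
  B5: | IN={b@B4, c@B3, d@B2, e@B3, e@B7, f@B1, f@B6} | OUT={b@B4, c@B3, d@B2, e@B3, e@B7, f@B1, f@B6}
  B6: | IN={b@B4, c@B3, d@B2, e@B3, e@B7, f@B1, f@B6} | OUT={b@B6, c@B3, d@B2, e@B3, e@B7, f@B6}
  B7: | IN={b@B6, c@B3, d@B2, e@B3, e@B7, f@B1, f@B6} | OUT={b@B6, c@B3, d@B2, e@B7, f@B1, f@B6}
  B8: | IN={b@B6, c@B3, d@B2, e@B7, f@B1, f@B6} | OUT={b@B8, c@B8, d@B2, e@B7, f@B1, f@B6}

Merge at B2: IN[B2] = OUT[B1] = {f@B1}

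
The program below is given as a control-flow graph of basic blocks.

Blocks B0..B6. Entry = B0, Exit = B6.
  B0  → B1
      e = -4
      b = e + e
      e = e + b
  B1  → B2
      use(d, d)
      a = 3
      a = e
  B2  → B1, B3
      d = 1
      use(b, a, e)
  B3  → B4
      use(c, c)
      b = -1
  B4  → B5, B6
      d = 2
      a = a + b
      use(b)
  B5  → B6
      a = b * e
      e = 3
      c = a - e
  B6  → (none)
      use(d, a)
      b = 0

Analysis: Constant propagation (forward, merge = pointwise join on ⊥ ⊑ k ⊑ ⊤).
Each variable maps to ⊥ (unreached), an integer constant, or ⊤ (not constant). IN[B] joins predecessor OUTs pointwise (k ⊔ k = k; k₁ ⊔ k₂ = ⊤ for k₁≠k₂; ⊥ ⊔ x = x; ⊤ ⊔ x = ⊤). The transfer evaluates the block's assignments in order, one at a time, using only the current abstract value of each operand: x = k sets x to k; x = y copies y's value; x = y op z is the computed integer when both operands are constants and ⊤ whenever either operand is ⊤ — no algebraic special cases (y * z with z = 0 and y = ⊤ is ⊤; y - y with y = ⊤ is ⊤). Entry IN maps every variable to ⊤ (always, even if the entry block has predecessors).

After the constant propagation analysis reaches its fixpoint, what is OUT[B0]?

Fixpoint table:
  B0: | IN=(all ⊤) | OUT={b:-8, e:-12; rest ⊤}
  B1: | IN={b:-8, e:-12; rest ⊤} | OUT={a:-12, b:-8, e:-12; rest ⊤}
  B2: | IN={a:-12, b:-8, e:-12; rest ⊤} | OUT={a:-12, b:-8, d:1, e:-12; rest ⊤}
  B3: | IN={a:-12, b:-8, d:1, e:-12; rest ⊤} | OUT={a:-12, b:-1, d:1, e:-12; rest ⊤}
  B4: | IN={a:-12, b:-1, d:1, e:-12; rest ⊤} | OUT={a:-13, b:-1, d:2, e:-12; rest ⊤}
  B5: | IN={a:-13, b:-1, d:2, e:-12; rest ⊤} | OUT={a:12, b:-1, c:9, d:2, e:3; rest ⊤}
  B6: | IN={b:-1, d:2; rest ⊤} | OUT={b:0, d:2; rest ⊤}

B0 is the boundary node: IN[B0] = {a: ⊤, b: ⊤, c: ⊤, d: ⊤, e: ⊤, f: ⊤}
Applying B0's transfer function to that IN value gives OUT[B0] (row B0 above).

Answer: {a: ⊤, b: -8, c: ⊤, d: ⊤, e: -12, f: ⊤}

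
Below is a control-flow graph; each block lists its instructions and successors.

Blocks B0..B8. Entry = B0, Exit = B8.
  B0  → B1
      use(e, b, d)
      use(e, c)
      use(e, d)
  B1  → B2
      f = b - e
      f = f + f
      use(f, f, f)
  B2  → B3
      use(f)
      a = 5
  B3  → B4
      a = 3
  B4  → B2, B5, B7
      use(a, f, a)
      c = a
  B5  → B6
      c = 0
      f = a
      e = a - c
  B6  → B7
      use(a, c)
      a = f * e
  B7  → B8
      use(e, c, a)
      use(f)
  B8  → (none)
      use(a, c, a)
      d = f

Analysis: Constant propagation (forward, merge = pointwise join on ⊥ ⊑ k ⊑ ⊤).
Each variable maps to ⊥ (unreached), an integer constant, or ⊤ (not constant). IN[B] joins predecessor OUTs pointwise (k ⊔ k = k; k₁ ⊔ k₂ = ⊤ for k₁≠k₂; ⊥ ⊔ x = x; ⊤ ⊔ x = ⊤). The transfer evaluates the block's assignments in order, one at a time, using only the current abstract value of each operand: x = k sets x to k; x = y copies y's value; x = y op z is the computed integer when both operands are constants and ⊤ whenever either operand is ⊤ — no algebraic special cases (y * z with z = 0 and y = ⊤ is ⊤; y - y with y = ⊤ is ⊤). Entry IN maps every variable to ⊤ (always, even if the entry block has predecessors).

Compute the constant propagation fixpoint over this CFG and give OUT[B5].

Converged values:
  B0:   IN=(all ⊤)   OUT=(all ⊤)
  B1:   IN=(all ⊤)   OUT=(all ⊤)
  B2:   IN=(all ⊤)   OUT={a:5; rest ⊤}
  B3:   IN={a:5; rest ⊤}   OUT={a:3; rest ⊤}
  B4:   IN={a:3; rest ⊤}   OUT={a:3, c:3; rest ⊤}
  B5:   IN={a:3, c:3; rest ⊤}   OUT={a:3, c:0, e:3, f:3; rest ⊤}
  B6:   IN={a:3, c:0, e:3, f:3; rest ⊤}   OUT={a:9, c:0, e:3, f:3; rest ⊤}
  B7:   IN=(all ⊤)   OUT=(all ⊤)
  B8:   IN=(all ⊤)   OUT=(all ⊤)

Merge at B5: IN[B5] = OUT[B4] = {a: 3, b: ⊤, c: 3, d: ⊤, e: ⊤, f: ⊤}
Applying B5's transfer function to that IN value gives OUT[B5] (row B5 above).

Answer: {a: 3, b: ⊤, c: 0, d: ⊤, e: 3, f: 3}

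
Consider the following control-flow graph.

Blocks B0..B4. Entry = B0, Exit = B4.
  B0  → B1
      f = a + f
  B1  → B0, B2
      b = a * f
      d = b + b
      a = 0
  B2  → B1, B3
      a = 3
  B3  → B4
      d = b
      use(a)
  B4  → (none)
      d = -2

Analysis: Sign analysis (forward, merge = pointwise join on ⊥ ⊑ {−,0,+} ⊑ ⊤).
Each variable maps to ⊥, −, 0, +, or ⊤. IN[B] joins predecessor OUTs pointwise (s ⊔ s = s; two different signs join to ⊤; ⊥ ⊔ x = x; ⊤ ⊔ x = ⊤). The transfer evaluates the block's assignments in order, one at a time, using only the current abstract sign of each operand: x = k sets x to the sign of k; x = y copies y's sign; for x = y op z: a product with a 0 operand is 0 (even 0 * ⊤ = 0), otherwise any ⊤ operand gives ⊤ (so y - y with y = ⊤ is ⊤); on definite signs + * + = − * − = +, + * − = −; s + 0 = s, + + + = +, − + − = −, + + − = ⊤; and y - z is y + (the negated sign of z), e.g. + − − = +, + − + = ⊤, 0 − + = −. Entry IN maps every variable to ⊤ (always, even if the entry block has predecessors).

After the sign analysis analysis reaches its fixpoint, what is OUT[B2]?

Converged values:
  B0:   IN=(all ⊤)   OUT=(all ⊤)
  B1:   IN=(all ⊤)   OUT={a:0; rest ⊤}
  B2:   IN={a:0; rest ⊤}   OUT={a:+; rest ⊤}
  B3:   IN={a:+; rest ⊤}   OUT={a:+; rest ⊤}
  B4:   IN={a:+; rest ⊤}   OUT={a:+, d:-; rest ⊤}

Merge at B2: IN[B2] = OUT[B1] = {a: 0, b: ⊤, c: ⊤, d: ⊤, e: ⊤, f: ⊤}
Applying B2's transfer function to that IN value gives OUT[B2] (row B2 above).

Answer: {a: +, b: ⊤, c: ⊤, d: ⊤, e: ⊤, f: ⊤}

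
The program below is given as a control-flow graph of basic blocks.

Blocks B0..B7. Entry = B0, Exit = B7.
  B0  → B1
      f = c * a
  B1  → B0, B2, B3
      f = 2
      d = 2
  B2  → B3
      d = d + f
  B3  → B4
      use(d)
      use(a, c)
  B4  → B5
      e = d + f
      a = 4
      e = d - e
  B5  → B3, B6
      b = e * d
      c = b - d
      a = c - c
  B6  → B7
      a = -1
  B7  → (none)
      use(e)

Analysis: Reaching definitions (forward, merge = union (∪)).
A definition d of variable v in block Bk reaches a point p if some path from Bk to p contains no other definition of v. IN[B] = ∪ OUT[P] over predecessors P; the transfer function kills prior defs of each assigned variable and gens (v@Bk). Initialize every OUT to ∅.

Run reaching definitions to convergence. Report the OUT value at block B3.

Answer: {a@B5, b@B5, c@B5, d@B1, d@B2, e@B4, f@B1}

Derivation:
Converged values:
  B0: | IN={d@B1, f@B1} | OUT={d@B1, f@B0}
  B1: | IN={d@B1, f@B0} | OUT={d@B1, f@B1}
  B2: | IN={d@B1, f@B1} | OUT={d@B2, f@B1}
  B3: | IN={a@B5, b@B5, c@B5, d@B1, d@B2, e@B4, f@B1} | OUT={a@B5, b@B5, c@B5, d@B1, d@B2, e@B4, f@B1}
  B4: | IN={a@B5, b@B5, c@B5, d@B1, d@B2, e@B4, f@B1} | OUT={a@B4, b@B5, c@B5, d@B1, d@B2, e@B4, f@B1}
  B5: | IN={a@B4, b@B5, c@B5, d@B1, d@B2, e@B4, f@B1} | OUT={a@B5, b@B5, c@B5, d@B1, d@B2, e@B4, f@B1}
  B6: | IN={a@B5, b@B5, c@B5, d@B1, d@B2, e@B4, f@B1} | OUT={a@B6, b@B5, c@B5, d@B1, d@B2, e@B4, f@B1}
  B7: | IN={a@B6, b@B5, c@B5, d@B1, d@B2, e@B4, f@B1} | OUT={a@B6, b@B5, c@B5, d@B1, d@B2, e@B4, f@B1}

Merge at B3: IN[B3] = OUT[B1] ⊔ OUT[B2] ⊔ OUT[B5] = {a@B5, b@B5, c@B5, d@B1, d@B2, e@B4, f@B1}
Applying B3's transfer function to that IN value gives OUT[B3] (row B3 above).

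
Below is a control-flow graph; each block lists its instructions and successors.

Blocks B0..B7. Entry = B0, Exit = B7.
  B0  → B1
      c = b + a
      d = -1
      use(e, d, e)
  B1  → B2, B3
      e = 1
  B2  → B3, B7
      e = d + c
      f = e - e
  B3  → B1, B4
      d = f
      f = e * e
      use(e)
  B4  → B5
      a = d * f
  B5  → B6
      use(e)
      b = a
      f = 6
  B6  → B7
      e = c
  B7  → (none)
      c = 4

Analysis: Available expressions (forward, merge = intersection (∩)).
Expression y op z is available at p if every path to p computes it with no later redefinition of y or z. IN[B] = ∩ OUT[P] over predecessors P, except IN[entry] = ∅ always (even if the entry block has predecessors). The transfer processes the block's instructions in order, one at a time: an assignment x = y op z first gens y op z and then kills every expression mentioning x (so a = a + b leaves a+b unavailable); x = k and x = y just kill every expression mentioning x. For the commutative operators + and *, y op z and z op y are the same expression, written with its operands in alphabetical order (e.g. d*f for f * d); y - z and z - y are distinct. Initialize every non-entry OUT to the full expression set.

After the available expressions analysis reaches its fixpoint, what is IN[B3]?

Converged values:
  B0:   IN={}   OUT={a+b}
  B1:   IN={a+b}   OUT={a+b}
  B2:   IN={a+b}   OUT={a+b, c+d, e-e}
  B3:   IN={a+b}   OUT={a+b, e*e}
  B4:   IN={a+b, e*e}   OUT={d*f, e*e}
  B5:   IN={d*f, e*e}   OUT={e*e}
  B6:   IN={e*e}   OUT={}
  B7:   IN={}   OUT={}

Merge at B3: IN[B3] = OUT[B1] ∩ OUT[B2] = {a+b}

Answer: {a+b}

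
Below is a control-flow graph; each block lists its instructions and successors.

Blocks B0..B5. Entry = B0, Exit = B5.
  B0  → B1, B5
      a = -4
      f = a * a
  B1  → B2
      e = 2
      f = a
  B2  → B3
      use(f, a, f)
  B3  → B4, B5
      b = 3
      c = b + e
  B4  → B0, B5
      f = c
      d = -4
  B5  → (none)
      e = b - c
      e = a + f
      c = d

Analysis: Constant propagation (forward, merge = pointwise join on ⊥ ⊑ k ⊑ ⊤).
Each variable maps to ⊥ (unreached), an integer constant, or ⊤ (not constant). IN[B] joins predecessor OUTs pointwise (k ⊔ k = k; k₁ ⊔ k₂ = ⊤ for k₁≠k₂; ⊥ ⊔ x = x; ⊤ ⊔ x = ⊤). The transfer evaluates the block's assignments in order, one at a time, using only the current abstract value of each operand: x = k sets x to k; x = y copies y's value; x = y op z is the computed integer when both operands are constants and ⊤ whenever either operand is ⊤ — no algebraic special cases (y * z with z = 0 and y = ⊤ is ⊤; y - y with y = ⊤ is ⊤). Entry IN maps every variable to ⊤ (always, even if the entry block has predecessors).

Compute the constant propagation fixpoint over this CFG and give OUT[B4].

Answer: {a: -4, b: 3, c: 5, d: -4, e: 2, f: 5}

Trace:
Converged values:
  B0:   IN=(all ⊤)   OUT={a:-4, f:16; rest ⊤}
  B1:   IN={a:-4, f:16; rest ⊤}   OUT={a:-4, e:2, f:-4; rest ⊤}
  B2:   IN={a:-4, e:2, f:-4; rest ⊤}   OUT={a:-4, e:2, f:-4; rest ⊤}
  B3:   IN={a:-4, e:2, f:-4; rest ⊤}   OUT={a:-4, b:3, c:5, e:2, f:-4; rest ⊤}
  B4:   IN={a:-4, b:3, c:5, e:2, f:-4; rest ⊤}   OUT={a:-4, b:3, c:5, d:-4, e:2, f:5; rest ⊤}
  B5:   IN={a:-4; rest ⊤}   OUT={a:-4; rest ⊤}

Merge at B4: IN[B4] = OUT[B3] = {a: -4, b: 3, c: 5, d: ⊤, e: 2, f: -4}
Applying B4's transfer function to that IN value gives OUT[B4] (row B4 above).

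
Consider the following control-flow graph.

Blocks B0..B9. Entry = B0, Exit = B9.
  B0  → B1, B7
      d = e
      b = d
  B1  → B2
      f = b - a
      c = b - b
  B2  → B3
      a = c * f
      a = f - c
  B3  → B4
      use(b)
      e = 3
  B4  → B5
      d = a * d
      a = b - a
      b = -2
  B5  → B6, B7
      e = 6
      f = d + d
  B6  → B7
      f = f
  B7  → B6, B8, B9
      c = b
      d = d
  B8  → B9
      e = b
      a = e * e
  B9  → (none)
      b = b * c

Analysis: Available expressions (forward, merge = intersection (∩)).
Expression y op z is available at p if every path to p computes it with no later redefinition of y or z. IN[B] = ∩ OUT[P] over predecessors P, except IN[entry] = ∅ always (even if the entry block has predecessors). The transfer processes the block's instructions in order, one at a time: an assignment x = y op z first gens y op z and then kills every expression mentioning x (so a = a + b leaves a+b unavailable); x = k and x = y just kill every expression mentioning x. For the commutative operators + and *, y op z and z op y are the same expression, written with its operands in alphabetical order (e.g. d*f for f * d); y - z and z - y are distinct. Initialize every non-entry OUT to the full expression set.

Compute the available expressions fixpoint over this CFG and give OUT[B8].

Answer: {e*e}

Trace:
Fixpoint table:
  B0:   IN={}   OUT={}
  B1:   IN={}   OUT={b-a, b-b}
  B2:   IN={b-a, b-b}   OUT={b-b, c*f, f-c}
  B3:   IN={b-b, c*f, f-c}   OUT={b-b, c*f, f-c}
  B4:   IN={b-b, c*f, f-c}   OUT={c*f, f-c}
  B5:   IN={c*f, f-c}   OUT={d+d}
  B6:   IN={}   OUT={}
  B7:   IN={}   OUT={}
  B8:   IN={}   OUT={e*e}
  B9:   IN={}   OUT={}

Merge at B8: IN[B8] = OUT[B7] = {}
Applying B8's transfer function to that IN value gives OUT[B8] (row B8 above).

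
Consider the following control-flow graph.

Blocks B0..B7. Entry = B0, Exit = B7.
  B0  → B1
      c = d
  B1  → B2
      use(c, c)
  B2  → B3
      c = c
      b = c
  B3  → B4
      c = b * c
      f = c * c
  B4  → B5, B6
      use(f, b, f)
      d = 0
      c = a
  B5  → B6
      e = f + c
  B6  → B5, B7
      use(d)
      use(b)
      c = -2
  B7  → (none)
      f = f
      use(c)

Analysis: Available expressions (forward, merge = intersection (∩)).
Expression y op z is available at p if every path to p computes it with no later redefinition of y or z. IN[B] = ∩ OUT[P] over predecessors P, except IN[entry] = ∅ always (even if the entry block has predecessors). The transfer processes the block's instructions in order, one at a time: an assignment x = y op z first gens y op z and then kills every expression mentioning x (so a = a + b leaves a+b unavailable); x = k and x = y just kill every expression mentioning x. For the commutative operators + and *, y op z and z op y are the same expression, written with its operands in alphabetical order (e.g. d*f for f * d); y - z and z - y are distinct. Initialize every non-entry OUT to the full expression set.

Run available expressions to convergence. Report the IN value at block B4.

Answer: {c*c}

Derivation:
Fixpoint table:
  B0: | IN={} | OUT={}
  B1: | IN={} | OUT={}
  B2: | IN={} | OUT={}
  B3: | IN={} | OUT={c*c}
  B4: | IN={c*c} | OUT={}
  B5: | IN={} | OUT={c+f}
  B6: | IN={} | OUT={}
  B7: | IN={} | OUT={}

Merge at B4: IN[B4] = OUT[B3] = {c*c}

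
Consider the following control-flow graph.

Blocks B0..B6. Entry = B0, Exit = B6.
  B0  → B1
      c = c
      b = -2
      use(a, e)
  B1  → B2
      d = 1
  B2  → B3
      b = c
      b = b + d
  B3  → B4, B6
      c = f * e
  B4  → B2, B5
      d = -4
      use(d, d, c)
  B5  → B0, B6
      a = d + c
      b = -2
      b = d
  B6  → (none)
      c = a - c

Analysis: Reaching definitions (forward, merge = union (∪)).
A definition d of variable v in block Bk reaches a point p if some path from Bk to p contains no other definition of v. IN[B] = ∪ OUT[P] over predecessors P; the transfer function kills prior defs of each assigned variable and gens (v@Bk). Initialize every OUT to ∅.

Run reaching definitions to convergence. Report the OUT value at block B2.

Answer: {a@B5, b@B2, c@B0, c@B3, d@B1, d@B4}

Derivation:
Per-block solution:
  B0: | IN={a@B5, b@B5, c@B3, d@B4} | OUT={a@B5, b@B0, c@B0, d@B4}
  B1: | IN={a@B5, b@B0, c@B0, d@B4} | OUT={a@B5, b@B0, c@B0, d@B1}
  B2: | IN={a@B5, b@B0, b@B2, c@B0, c@B3, d@B1, d@B4} | OUT={a@B5, b@B2, c@B0, c@B3, d@B1, d@B4}
  B3: | IN={a@B5, b@B2, c@B0, c@B3, d@B1, d@B4} | OUT={a@B5, b@B2, c@B3, d@B1, d@B4}
  B4: | IN={a@B5, b@B2, c@B3, d@B1, d@B4} | OUT={a@B5, b@B2, c@B3, d@B4}
  B5: | IN={a@B5, b@B2, c@B3, d@B4} | OUT={a@B5, b@B5, c@B3, d@B4}
  B6: | IN={a@B5, b@B2, b@B5, c@B3, d@B1, d@B4} | OUT={a@B5, b@B2, b@B5, c@B6, d@B1, d@B4}

Merge at B2: IN[B2] = OUT[B1] ⊔ OUT[B4] = {a@B5, b@B0, b@B2, c@B0, c@B3, d@B1, d@B4}
Applying B2's transfer function to that IN value gives OUT[B2] (row B2 above).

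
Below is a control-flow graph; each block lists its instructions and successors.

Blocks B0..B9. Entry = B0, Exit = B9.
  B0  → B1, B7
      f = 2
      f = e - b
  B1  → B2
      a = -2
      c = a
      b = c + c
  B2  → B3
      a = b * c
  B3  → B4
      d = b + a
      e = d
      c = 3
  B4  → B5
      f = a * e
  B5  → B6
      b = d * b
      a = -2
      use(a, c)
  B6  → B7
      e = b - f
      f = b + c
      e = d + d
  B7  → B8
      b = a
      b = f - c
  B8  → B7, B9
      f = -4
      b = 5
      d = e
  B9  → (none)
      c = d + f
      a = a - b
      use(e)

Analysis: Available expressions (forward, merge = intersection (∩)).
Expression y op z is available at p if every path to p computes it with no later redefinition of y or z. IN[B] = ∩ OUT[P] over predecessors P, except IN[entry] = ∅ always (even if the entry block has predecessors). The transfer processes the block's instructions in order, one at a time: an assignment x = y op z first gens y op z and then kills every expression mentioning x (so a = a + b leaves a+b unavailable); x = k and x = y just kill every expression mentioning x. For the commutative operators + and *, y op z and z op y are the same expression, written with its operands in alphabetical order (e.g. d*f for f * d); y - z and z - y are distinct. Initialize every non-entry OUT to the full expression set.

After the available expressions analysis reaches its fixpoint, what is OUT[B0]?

Converged values:
  B0:  IN={}  OUT={e-b}
  B1:  IN={e-b}  OUT={c+c}
  B2:  IN={c+c}  OUT={b*c, c+c}
  B3:  IN={b*c, c+c}  OUT={a+b}
  B4:  IN={a+b}  OUT={a*e, a+b}
  B5:  IN={a*e, a+b}  OUT={}
  B6:  IN={}  OUT={b+c, d+d}
  B7:  IN={}  OUT={f-c}
  B8:  IN={f-c}  OUT={}
  B9:  IN={}  OUT={d+f}

B0 is the boundary node: IN[B0] = {}
Applying B0's transfer function to that IN value gives OUT[B0] (row B0 above).

Answer: {e-b}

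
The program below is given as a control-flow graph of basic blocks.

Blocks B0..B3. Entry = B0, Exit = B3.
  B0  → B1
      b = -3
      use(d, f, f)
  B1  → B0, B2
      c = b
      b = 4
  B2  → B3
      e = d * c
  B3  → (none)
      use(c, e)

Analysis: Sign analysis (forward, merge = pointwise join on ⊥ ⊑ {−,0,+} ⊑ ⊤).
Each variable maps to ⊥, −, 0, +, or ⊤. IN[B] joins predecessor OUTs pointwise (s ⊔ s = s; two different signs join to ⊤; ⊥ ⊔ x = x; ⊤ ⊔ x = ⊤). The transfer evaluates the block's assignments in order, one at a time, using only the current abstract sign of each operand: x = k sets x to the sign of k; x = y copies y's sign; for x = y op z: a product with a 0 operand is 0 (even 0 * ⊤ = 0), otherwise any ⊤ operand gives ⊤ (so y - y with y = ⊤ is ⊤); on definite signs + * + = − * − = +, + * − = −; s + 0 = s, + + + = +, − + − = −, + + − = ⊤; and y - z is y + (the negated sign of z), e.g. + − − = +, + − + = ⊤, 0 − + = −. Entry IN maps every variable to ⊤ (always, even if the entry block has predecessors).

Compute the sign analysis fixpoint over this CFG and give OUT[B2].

Answer: {a: ⊤, b: +, c: -, d: ⊤, e: ⊤, f: ⊤}

Trace:
Fixpoint table:
  B0:   IN=(all ⊤)   OUT={b:-; rest ⊤}
  B1:   IN={b:-; rest ⊤}   OUT={b:+, c:-; rest ⊤}
  B2:   IN={b:+, c:-; rest ⊤}   OUT={b:+, c:-; rest ⊤}
  B3:   IN={b:+, c:-; rest ⊤}   OUT={b:+, c:-; rest ⊤}

Merge at B2: IN[B2] = OUT[B1] = {a: ⊤, b: +, c: -, d: ⊤, e: ⊤, f: ⊤}
Applying B2's transfer function to that IN value gives OUT[B2] (row B2 above).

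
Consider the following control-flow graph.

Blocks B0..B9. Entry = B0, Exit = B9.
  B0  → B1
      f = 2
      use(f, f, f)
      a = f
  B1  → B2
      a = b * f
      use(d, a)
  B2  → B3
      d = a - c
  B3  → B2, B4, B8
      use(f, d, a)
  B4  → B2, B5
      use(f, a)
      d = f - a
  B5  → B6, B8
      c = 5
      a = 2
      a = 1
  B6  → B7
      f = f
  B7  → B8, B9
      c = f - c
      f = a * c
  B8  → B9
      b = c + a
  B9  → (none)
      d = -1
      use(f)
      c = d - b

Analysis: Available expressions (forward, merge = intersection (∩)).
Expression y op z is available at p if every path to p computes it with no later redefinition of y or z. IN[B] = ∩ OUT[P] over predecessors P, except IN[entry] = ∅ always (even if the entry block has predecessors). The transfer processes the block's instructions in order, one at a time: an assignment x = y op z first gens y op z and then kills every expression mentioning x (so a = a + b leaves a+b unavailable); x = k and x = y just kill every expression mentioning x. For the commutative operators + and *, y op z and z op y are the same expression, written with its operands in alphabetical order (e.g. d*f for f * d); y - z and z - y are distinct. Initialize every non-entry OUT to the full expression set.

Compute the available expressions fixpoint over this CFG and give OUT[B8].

Answer: {a+c}

Working:
Converged values:
  B0:  IN={}  OUT={}
  B1:  IN={}  OUT={b*f}
  B2:  IN={b*f}  OUT={a-c, b*f}
  B3:  IN={a-c, b*f}  OUT={a-c, b*f}
  B4:  IN={a-c, b*f}  OUT={a-c, b*f, f-a}
  B5:  IN={a-c, b*f, f-a}  OUT={b*f}
  B6:  IN={b*f}  OUT={}
  B7:  IN={}  OUT={a*c}
  B8:  IN={}  OUT={a+c}
  B9:  IN={}  OUT={d-b}

Merge at B8: IN[B8] = OUT[B3] ∩ OUT[B5] ∩ OUT[B7] = {}
Applying B8's transfer function to that IN value gives OUT[B8] (row B8 above).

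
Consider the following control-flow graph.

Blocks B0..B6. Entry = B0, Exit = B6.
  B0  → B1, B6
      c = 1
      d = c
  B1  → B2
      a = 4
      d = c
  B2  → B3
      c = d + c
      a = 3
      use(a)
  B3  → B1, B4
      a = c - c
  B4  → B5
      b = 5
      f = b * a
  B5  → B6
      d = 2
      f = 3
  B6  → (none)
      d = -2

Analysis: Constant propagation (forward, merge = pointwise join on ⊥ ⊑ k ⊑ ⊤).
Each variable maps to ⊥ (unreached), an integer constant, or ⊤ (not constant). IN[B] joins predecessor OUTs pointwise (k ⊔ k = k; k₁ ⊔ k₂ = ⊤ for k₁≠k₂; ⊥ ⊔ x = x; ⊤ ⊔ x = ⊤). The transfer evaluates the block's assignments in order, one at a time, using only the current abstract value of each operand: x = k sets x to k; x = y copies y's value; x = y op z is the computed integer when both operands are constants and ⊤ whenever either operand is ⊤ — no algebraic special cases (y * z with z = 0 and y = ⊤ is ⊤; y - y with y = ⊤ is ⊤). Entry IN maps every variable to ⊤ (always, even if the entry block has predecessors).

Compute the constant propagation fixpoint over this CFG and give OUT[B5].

Answer: {a: ⊤, b: 5, c: ⊤, d: 2, e: ⊤, f: 3}

Working:
Fixpoint table:
  B0:  IN=(all ⊤)  OUT={c:1, d:1; rest ⊤}
  B1:  IN=(all ⊤)  OUT={a:4; rest ⊤}
  B2:  IN={a:4; rest ⊤}  OUT={a:3; rest ⊤}
  B3:  IN={a:3; rest ⊤}  OUT=(all ⊤)
  B4:  IN=(all ⊤)  OUT={b:5; rest ⊤}
  B5:  IN={b:5; rest ⊤}  OUT={b:5, d:2, f:3; rest ⊤}
  B6:  IN=(all ⊤)  OUT={d:-2; rest ⊤}

Merge at B5: IN[B5] = OUT[B4] = {a: ⊤, b: 5, c: ⊤, d: ⊤, e: ⊤, f: ⊤}
Applying B5's transfer function to that IN value gives OUT[B5] (row B5 above).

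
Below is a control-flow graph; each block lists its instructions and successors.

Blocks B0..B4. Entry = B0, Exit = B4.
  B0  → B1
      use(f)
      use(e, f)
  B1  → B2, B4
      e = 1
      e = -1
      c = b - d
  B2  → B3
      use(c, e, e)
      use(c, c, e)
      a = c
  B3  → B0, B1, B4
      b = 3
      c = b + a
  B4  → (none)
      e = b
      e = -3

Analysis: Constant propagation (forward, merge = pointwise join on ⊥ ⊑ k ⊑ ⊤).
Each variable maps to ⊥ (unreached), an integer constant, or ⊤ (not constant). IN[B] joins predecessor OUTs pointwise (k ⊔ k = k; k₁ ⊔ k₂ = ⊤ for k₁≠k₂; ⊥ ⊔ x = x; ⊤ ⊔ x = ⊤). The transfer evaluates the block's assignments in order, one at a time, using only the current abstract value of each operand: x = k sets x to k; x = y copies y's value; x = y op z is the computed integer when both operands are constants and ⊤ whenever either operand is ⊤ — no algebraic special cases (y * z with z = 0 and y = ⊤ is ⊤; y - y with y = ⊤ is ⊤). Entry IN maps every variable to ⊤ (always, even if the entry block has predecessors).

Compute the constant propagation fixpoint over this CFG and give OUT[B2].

Answer: {a: ⊤, b: ⊤, c: ⊤, d: ⊤, e: -1, f: ⊤}

Trace:
Fixpoint table:
  B0:   IN=(all ⊤)   OUT=(all ⊤)
  B1:   IN=(all ⊤)   OUT={e:-1; rest ⊤}
  B2:   IN={e:-1; rest ⊤}   OUT={e:-1; rest ⊤}
  B3:   IN={e:-1; rest ⊤}   OUT={b:3, e:-1; rest ⊤}
  B4:   IN={e:-1; rest ⊤}   OUT={e:-3; rest ⊤}

Merge at B2: IN[B2] = OUT[B1] = {a: ⊤, b: ⊤, c: ⊤, d: ⊤, e: -1, f: ⊤}
Applying B2's transfer function to that IN value gives OUT[B2] (row B2 above).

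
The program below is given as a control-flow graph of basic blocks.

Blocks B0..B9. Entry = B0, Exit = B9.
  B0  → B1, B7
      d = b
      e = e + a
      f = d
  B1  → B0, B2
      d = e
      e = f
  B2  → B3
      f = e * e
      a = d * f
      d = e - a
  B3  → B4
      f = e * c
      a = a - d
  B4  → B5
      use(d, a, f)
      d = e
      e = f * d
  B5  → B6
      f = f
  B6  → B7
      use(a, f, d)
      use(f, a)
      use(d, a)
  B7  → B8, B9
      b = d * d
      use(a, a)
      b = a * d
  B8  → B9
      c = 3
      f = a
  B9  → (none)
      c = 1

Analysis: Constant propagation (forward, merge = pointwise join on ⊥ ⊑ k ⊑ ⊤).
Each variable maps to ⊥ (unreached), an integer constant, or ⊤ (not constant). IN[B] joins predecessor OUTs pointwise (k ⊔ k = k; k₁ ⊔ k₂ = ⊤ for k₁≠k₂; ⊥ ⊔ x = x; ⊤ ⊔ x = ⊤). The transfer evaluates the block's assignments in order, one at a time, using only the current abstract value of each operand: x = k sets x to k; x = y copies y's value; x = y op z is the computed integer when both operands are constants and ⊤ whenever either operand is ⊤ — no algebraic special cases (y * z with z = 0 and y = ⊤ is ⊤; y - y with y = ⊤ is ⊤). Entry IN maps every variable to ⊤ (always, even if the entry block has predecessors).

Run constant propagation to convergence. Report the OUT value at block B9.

Per-block solution:
  B0:   IN=(all ⊤)   OUT=(all ⊤)
  B1:   IN=(all ⊤)   OUT=(all ⊤)
  B2:   IN=(all ⊤)   OUT=(all ⊤)
  B3:   IN=(all ⊤)   OUT=(all ⊤)
  B4:   IN=(all ⊤)   OUT=(all ⊤)
  B5:   IN=(all ⊤)   OUT=(all ⊤)
  B6:   IN=(all ⊤)   OUT=(all ⊤)
  B7:   IN=(all ⊤)   OUT=(all ⊤)
  B8:   IN=(all ⊤)   OUT={c:3; rest ⊤}
  B9:   IN=(all ⊤)   OUT={c:1; rest ⊤}

Merge at B9: IN[B9] = OUT[B7] ⊔ OUT[B8] = {a: ⊤, b: ⊤, c: ⊤, d: ⊤, e: ⊤, f: ⊤}
Applying B9's transfer function to that IN value gives OUT[B9] (row B9 above).

Answer: {a: ⊤, b: ⊤, c: 1, d: ⊤, e: ⊤, f: ⊤}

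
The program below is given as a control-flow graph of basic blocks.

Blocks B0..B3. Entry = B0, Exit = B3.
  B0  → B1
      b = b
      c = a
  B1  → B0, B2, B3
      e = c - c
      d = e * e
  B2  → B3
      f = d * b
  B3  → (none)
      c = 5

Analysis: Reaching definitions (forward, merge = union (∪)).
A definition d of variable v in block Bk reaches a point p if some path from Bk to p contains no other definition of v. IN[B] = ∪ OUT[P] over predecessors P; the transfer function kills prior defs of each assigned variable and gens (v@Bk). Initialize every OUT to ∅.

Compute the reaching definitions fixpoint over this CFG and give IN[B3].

Per-block solution:
  B0:   IN={b@B0, c@B0, d@B1, e@B1}   OUT={b@B0, c@B0, d@B1, e@B1}
  B1:   IN={b@B0, c@B0, d@B1, e@B1}   OUT={b@B0, c@B0, d@B1, e@B1}
  B2:   IN={b@B0, c@B0, d@B1, e@B1}   OUT={b@B0, c@B0, d@B1, e@B1, f@B2}
  B3:   IN={b@B0, c@B0, d@B1, e@B1, f@B2}   OUT={b@B0, c@B3, d@B1, e@B1, f@B2}

Merge at B3: IN[B3] = OUT[B1] ⊔ OUT[B2] = {b@B0, c@B0, d@B1, e@B1, f@B2}

Answer: {b@B0, c@B0, d@B1, e@B1, f@B2}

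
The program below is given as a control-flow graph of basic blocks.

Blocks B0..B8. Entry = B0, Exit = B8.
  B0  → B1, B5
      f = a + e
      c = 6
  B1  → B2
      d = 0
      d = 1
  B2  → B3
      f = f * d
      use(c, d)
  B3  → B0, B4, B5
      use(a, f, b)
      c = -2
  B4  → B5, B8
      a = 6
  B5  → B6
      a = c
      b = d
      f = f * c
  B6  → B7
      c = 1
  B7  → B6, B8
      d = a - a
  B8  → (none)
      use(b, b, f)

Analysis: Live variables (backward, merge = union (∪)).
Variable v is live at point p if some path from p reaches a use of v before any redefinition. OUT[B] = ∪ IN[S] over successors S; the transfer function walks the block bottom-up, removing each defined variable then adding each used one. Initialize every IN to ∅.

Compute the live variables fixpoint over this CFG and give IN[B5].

Fixpoint table:
  B0: | IN={a, b, d, e} | OUT={a, b, c, d, e, f}
  B1: | IN={a, b, c, e, f} | OUT={a, b, c, d, e, f}
  B2: | IN={a, b, c, d, e, f} | OUT={a, b, d, e, f}
  B3: | IN={a, b, d, e, f} | OUT={a, b, c, d, e, f}
  B4: | IN={b, c, d, f} | OUT={b, c, d, f}
  B5: | IN={c, d, f} | OUT={a, b, f}
  B6: | IN={a, b, f} | OUT={a, b, f}
  B7: | IN={a, b, f} | OUT={a, b, f}
  B8: | IN={b, f} | OUT={}

Merge at B5: OUT[B5] = IN[B6] = {a, b, f}
Applying B5's transfer function to that OUT value gives IN[B5] (row B5 above).

Answer: {c, d, f}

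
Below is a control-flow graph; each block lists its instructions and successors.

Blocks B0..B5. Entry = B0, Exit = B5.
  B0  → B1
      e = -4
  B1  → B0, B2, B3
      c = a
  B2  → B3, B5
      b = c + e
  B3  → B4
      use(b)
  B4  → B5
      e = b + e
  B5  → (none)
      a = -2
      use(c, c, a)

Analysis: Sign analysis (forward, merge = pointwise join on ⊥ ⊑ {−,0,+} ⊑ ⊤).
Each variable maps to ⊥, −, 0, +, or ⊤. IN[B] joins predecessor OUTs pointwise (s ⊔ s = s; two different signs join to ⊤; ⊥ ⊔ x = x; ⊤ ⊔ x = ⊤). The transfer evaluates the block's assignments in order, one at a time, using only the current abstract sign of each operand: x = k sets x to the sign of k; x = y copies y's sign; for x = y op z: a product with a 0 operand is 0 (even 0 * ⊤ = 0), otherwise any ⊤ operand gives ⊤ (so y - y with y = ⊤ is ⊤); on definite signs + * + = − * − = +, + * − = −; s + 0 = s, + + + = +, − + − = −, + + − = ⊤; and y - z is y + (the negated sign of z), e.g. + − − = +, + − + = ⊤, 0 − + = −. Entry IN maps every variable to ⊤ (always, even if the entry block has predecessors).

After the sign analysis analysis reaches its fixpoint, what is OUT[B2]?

Answer: {a: ⊤, b: ⊤, c: ⊤, d: ⊤, e: -, f: ⊤}

Trace:
Converged values:
  B0: | IN=(all ⊤) | OUT={e:-; rest ⊤}
  B1: | IN={e:-; rest ⊤} | OUT={e:-; rest ⊤}
  B2: | IN={e:-; rest ⊤} | OUT={e:-; rest ⊤}
  B3: | IN={e:-; rest ⊤} | OUT={e:-; rest ⊤}
  B4: | IN={e:-; rest ⊤} | OUT=(all ⊤)
  B5: | IN=(all ⊤) | OUT={a:-; rest ⊤}

Merge at B2: IN[B2] = OUT[B1] = {a: ⊤, b: ⊤, c: ⊤, d: ⊤, e: -, f: ⊤}
Applying B2's transfer function to that IN value gives OUT[B2] (row B2 above).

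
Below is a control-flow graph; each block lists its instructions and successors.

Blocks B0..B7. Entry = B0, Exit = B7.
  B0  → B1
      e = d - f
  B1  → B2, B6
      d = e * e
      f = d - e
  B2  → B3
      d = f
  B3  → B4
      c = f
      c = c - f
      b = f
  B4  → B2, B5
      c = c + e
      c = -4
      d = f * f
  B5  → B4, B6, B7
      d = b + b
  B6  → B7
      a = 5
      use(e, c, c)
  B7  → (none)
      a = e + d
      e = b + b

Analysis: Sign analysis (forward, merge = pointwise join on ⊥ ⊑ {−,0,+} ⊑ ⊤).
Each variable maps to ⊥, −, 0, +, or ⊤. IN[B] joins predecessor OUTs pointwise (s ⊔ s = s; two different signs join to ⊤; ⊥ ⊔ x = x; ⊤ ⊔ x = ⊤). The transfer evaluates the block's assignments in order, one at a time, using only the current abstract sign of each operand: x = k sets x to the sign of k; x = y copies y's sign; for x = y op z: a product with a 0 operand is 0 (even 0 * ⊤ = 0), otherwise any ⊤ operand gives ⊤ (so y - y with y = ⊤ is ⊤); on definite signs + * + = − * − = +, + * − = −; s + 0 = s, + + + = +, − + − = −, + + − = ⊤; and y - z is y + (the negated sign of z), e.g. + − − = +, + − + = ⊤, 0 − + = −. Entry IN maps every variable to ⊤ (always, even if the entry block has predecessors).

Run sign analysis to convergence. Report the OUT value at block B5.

Answer: {a: ⊤, b: ⊤, c: -, d: ⊤, e: ⊤, f: ⊤}

Derivation:
Fixpoint table:
  B0: | IN=(all ⊤) | OUT=(all ⊤)
  B1: | IN=(all ⊤) | OUT=(all ⊤)
  B2: | IN=(all ⊤) | OUT=(all ⊤)
  B3: | IN=(all ⊤) | OUT=(all ⊤)
  B4: | IN=(all ⊤) | OUT={c:-; rest ⊤}
  B5: | IN={c:-; rest ⊤} | OUT={c:-; rest ⊤}
  B6: | IN=(all ⊤) | OUT={a:+; rest ⊤}
  B7: | IN=(all ⊤) | OUT=(all ⊤)

Merge at B5: IN[B5] = OUT[B4] = {a: ⊤, b: ⊤, c: -, d: ⊤, e: ⊤, f: ⊤}
Applying B5's transfer function to that IN value gives OUT[B5] (row B5 above).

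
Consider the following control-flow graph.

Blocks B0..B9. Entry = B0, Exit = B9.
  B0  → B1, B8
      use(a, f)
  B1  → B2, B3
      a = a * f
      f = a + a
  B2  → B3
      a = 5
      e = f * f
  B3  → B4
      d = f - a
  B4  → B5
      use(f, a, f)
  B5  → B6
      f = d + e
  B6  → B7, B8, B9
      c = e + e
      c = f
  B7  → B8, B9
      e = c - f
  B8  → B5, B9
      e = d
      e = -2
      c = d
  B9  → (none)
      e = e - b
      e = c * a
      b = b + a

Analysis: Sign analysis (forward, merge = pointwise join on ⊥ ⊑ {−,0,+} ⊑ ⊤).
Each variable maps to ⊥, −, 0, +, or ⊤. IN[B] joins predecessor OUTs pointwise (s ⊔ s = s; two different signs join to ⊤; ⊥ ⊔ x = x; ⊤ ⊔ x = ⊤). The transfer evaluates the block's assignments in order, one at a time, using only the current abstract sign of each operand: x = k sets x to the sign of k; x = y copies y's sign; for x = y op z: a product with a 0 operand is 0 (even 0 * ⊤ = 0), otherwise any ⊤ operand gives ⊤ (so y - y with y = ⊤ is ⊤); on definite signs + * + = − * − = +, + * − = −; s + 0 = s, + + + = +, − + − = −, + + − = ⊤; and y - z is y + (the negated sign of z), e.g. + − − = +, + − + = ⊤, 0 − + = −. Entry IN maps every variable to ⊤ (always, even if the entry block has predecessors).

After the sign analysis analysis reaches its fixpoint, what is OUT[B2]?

Converged values:
  B0:   IN=(all ⊤)   OUT=(all ⊤)
  B1:   IN=(all ⊤)   OUT=(all ⊤)
  B2:   IN=(all ⊤)   OUT={a:+; rest ⊤}
  B3:   IN=(all ⊤)   OUT=(all ⊤)
  B4:   IN=(all ⊤)   OUT=(all ⊤)
  B5:   IN=(all ⊤)   OUT=(all ⊤)
  B6:   IN=(all ⊤)   OUT=(all ⊤)
  B7:   IN=(all ⊤)   OUT=(all ⊤)
  B8:   IN=(all ⊤)   OUT={e:-; rest ⊤}
  B9:   IN=(all ⊤)   OUT=(all ⊤)

Merge at B2: IN[B2] = OUT[B1] = {a: ⊤, b: ⊤, c: ⊤, d: ⊤, e: ⊤, f: ⊤}
Applying B2's transfer function to that IN value gives OUT[B2] (row B2 above).

Answer: {a: +, b: ⊤, c: ⊤, d: ⊤, e: ⊤, f: ⊤}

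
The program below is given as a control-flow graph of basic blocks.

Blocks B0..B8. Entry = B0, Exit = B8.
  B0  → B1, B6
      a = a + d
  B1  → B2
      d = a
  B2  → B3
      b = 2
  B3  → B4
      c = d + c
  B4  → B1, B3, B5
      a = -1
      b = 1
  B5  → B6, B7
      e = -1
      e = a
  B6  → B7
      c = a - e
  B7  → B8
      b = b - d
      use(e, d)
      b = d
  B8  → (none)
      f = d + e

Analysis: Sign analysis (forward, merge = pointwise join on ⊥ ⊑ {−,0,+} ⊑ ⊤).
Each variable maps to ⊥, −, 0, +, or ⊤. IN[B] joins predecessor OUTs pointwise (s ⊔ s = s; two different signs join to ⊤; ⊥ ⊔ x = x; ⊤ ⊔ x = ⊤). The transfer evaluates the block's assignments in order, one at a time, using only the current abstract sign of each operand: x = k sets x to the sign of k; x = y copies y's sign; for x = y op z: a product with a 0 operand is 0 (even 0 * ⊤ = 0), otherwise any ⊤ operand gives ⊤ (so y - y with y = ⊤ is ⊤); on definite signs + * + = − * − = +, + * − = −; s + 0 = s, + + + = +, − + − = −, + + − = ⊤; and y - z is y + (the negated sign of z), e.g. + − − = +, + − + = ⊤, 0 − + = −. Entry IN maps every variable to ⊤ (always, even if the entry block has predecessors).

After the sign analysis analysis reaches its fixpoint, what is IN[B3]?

Converged values:
  B0:   IN=(all ⊤)   OUT=(all ⊤)
  B1:   IN=(all ⊤)   OUT=(all ⊤)
  B2:   IN=(all ⊤)   OUT={b:+; rest ⊤}
  B3:   IN={b:+; rest ⊤}   OUT={b:+; rest ⊤}
  B4:   IN={b:+; rest ⊤}   OUT={a:-, b:+; rest ⊤}
  B5:   IN={a:-, b:+; rest ⊤}   OUT={a:-, b:+, e:-; rest ⊤}
  B6:   IN=(all ⊤)   OUT=(all ⊤)
  B7:   IN=(all ⊤)   OUT=(all ⊤)
  B8:   IN=(all ⊤)   OUT=(all ⊤)

Merge at B3: IN[B3] = OUT[B2] ⊔ OUT[B4] = {a: ⊤, b: +, c: ⊤, d: ⊤, e: ⊤, f: ⊤}

Answer: {a: ⊤, b: +, c: ⊤, d: ⊤, e: ⊤, f: ⊤}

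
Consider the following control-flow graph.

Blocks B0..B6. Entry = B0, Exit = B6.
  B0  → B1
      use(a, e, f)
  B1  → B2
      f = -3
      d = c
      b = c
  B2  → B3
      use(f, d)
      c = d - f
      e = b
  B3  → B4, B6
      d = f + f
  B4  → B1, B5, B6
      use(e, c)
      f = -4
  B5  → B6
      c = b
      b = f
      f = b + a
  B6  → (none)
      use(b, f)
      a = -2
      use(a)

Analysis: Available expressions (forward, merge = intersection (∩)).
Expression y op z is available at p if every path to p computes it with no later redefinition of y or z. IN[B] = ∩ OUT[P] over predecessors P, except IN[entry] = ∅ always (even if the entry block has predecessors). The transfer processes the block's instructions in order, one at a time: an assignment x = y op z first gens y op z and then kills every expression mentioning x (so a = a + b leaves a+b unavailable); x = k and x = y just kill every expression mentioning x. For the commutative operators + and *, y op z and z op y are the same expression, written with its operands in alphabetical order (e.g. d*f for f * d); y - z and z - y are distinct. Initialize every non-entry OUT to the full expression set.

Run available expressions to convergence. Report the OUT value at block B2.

Converged values:
  B0:  IN={}  OUT={}
  B1:  IN={}  OUT={}
  B2:  IN={}  OUT={d-f}
  B3:  IN={d-f}  OUT={f+f}
  B4:  IN={f+f}  OUT={}
  B5:  IN={}  OUT={a+b}
  B6:  IN={}  OUT={}

Merge at B2: IN[B2] = OUT[B1] = {}
Applying B2's transfer function to that IN value gives OUT[B2] (row B2 above).

Answer: {d-f}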